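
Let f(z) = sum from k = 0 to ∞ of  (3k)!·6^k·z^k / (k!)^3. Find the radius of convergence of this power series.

R = 1/162

The ratio of consecutive coefficients is (3k+1)·(3k+2)·(3k+3)/(k+1)³ · 6 → 162.
Convergence for |z| · 162 < 1, i.e. |z| < 1/162. So R = 1/162.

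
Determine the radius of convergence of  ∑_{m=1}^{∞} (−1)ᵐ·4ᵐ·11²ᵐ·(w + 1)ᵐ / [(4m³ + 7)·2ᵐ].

R = 1/242

Ratio test: |a_{m+1}/a_m| = [(4m³ + 7)/(4(m+1)³ + 7)] · 4·121/2 → 242 as m → ∞.
The series converges when 242 · |w + 1| < 1, giving R = 1/242.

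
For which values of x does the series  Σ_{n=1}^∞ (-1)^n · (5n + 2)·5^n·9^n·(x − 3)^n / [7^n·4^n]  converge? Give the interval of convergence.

(107/45, 163/45)

Ratio test: |a_{n+1}/a_n| = [(5(n+1) + 2)/(5n + 2)] · 5·9/(7·4) → 45/28 as n → ∞.
Hence the series converges for |x − 3| < 1/(45/28) = 28/45, so the radius of convergence is 28/45.
Check x = 163/45: the terms have absolute value of order n, which does not tend to 0, so the series diverges by the divergence test.
When x = 107/45, the n-th term does not approach 0; divergence by the term test.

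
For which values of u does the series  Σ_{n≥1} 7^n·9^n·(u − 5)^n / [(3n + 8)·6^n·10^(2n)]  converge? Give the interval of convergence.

Ratio test: |a_{n+1}/a_n| = [(3n + 8)/(3(n+1) + 8)] · 7·9/(6·100) → 21/200 as n → ∞.
The series converges when 21/200 · |u − 5| < 1, giving R = 200/21.
Check u = 305/21: comparison with the harmonic series Σ 1/n shows the series diverges.
At u = -95/21: an alternating series whose terms decrease to 0 in absolute value, so it converges by the Leibniz criterion.

[-95/21, 305/21)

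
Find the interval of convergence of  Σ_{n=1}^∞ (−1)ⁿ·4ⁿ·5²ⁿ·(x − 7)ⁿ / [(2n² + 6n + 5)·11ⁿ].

By the ratio test, |a_{n+1}/a_n| = [(2n² + 6n + 5)/(2(n+1)² + 6(n+1) + 5)] · 4·25/11 → 100/11.
Hence the series converges for |x − 7| < 1/(100/11) = 11/100, so the radius of convergence is 11/100.
At x = 711/100: absolute convergence follows by limit comparison with Σ 1/n².
When x = 689/100, the series is dominated by a constant times Σ 1/n², which converges (p = 2 > 1).

[689/100, 711/100]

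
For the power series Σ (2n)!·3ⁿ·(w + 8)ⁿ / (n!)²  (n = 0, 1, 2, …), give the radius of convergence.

R = 1/12

Apply the ratio test: |a_{n+1}| / |a_n| = (2n+1)·(2n+2)/(n+1)² · 3, which tends to 12 as n → ∞.
Convergence for |w + 8| · 12 < 1, i.e. |w + 8| < 1/12. So R = 1/12.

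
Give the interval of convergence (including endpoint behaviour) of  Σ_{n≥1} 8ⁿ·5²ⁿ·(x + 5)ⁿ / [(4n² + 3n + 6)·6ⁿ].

[-503/100, -497/100]

By the ratio test, |a_{n+1}/a_n| = [(4n² + 3n + 6)/(4(n+1)² + 3(n+1) + 6)] · 8·25/6 → 100/3.
Convergence for |x + 5| · 100/3 < 1, i.e. |x + 5| < 3/100. So R = 3/100.
Endpoint x = -497/100: absolute convergence follows by limit comparison with Σ 1/n².
When x = -503/100, absolute convergence follows by limit comparison with Σ 1/n².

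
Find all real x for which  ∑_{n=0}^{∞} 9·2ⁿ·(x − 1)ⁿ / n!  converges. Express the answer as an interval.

(−∞, ∞)

Apply the ratio test: |a_{n+1}| / |a_n| = 9/9 · 2 · 1/(n+1), which tends to 0 as n → ∞.
Since the limit is 0 < 1 for every x, the series converges on all of ℝ and R = ∞.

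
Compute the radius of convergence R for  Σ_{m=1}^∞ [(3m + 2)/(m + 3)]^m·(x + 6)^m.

By the Cauchy root test, |a_m|^(1/m) = (3m + 2)/(m + 3) → 3.
Hence the series converges for |x + 6| < 1/(3) = 1/3, so the radius of convergence is 1/3.

R = 1/3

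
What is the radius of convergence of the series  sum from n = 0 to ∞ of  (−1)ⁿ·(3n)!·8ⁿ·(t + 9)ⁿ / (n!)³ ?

R = 1/216

Ratio test: |a_{n+1}/a_n| = (3n+1)·(3n+2)·(3n+3)/(n+1)³ · 8 → 216 as n → ∞.
The series converges when 216 · |t + 9| < 1, giving R = 1/216.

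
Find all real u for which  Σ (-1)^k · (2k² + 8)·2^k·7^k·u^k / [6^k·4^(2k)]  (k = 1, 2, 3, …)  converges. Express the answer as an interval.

(-48/7, 48/7)

Apply the ratio test: |a_{k+1}| / |a_k| = [(2(k+1)² + 8)/(2k² + 8)] · 2·7/(6·16), which tends to 7/48 as k → ∞.
The series converges when 7/48 · |u| < 1, giving R = 48/7.
Check u = 48/7: the terms do not tend to 0, so the series diverges.
When u = -48/7, the terms do not tend to 0, so the series diverges.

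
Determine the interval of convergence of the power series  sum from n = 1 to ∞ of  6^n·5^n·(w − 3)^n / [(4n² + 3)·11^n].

[79/30, 101/30]

Ratio test: |a_{n+1}/a_n| = [(4n² + 3)/(4(n+1)² + 3)] · 6·5/11 → 30/11 as n → ∞.
Thus R = 1/(30/11) = 11/30.
At w = 101/30: the series is dominated by a constant times Σ 1/n², which converges (p = 2 > 1).
At w = 79/30: the series is dominated by a constant times Σ 1/n², which converges (p = 2 > 1).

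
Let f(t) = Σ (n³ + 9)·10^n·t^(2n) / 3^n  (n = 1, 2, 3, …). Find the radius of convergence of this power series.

The ratio of consecutive coefficients is [((n+1)³ + 9)/(n³ + 9)] · 10/3 → 10/3.
Writing y = t², the series in y has radius 3/10, so |t| < √(3/10) and R = √30/10.

R = √30/10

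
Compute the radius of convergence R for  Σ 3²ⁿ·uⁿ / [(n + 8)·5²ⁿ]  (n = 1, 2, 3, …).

Ratio test: |a_{n+1}/a_n| = [(n + 8)/((n+1) + 8)] · 9/25 → 9/25 as n → ∞.
Hence the series converges for |u| < 1/(9/25) = 25/9, so the radius of convergence is 25/9.

R = 25/9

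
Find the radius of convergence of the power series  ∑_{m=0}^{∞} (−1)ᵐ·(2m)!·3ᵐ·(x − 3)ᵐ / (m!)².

R = 1/12

Apply the ratio test: |a_{m+1}| / |a_m| = (2m+1)·(2m+2)/(m+1)² · 3, which tends to 12 as m → ∞.
Convergence for |x − 3| · 12 < 1, i.e. |x − 3| < 1/12. So R = 1/12.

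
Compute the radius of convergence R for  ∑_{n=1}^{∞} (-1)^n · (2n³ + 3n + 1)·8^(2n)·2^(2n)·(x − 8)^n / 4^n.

R = 1/64

The ratio of consecutive coefficients is [(2(n+1)³ + 3(n+1) + 1)/(2n³ + 3n + 1)] · 64·4/4 → 64.
Convergence for |x − 8| · 64 < 1, i.e. |x − 8| < 1/64. So R = 1/64.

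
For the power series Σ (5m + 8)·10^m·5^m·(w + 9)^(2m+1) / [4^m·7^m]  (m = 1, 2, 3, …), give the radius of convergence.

R = √14/5

Ratio test: |a_{m+1}/a_m| = [(5(m+1) + 8)/(5m + 8)] · 10·5/(4·7) → 25/14 as m → ∞.
Since the exponent of (w + 9) increases by 2 each term, convergence requires |w + 9|² < 14/25, hence R = √14/5.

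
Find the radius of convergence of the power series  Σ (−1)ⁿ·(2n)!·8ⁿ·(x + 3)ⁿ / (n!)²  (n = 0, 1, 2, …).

By the ratio test, |a_{n+1}/a_n| = (2n+1)·(2n+2)/(n+1)² · 8 → 32.
Thus R = 1/(32) = 1/32.

R = 1/32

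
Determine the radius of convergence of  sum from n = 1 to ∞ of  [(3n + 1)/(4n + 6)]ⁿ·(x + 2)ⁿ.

R = 4/3

By the Cauchy root test, |a_n|^(1/n) = (3n + 1)/(4n + 6) → 3/4.
Thus R = 1/(3/4) = 4/3.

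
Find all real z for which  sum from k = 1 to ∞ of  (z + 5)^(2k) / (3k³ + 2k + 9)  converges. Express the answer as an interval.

The ratio of consecutive coefficients is (3k³ + 2k + 9)/(3(k+1)³ + 2(k+1) + 9) → 1.
Since the exponent of (z + 5) increases by 2 each term, convergence requires |z + 5|² < 1, hence R = 1.
At z = -4: absolute convergence follows by limit comparison with Σ 1/k³.
When z = -6, absolute convergence follows by limit comparison with Σ 1/k³.

[-6, -4]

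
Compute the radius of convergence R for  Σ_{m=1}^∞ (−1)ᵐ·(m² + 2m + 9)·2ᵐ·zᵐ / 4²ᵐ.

Ratio test: |a_{m+1}/a_m| = [((m+1)² + 2(m+1) + 9)/(m² + 2m + 9)] · 2/16 → 1/8 as m → ∞.
Hence the series converges for |z| < 1/(1/8) = 8, so the radius of convergence is 8.

R = 8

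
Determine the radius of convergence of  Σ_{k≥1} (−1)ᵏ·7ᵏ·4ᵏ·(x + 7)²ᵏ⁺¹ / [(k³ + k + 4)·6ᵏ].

R = √42/14

Apply the ratio test: |a_{k+1}| / |a_k| = [(k³ + k + 4)/((k+1)³ + (k+1) + 4)] · 7·4/6, which tends to 14/3 as k → ∞.
Writing y = (x + 7)², the series in y has radius 3/14, so |x + 7| < √(3/14) and R = √42/14.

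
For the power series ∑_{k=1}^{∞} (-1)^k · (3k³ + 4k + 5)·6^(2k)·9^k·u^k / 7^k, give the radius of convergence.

R = 7/324

By the ratio test, |a_{k+1}/a_k| = [(3(k+1)³ + 4(k+1) + 5)/(3k³ + 4k + 5)] · 36·9/7 → 324/7.
Hence the series converges for |u| < 1/(324/7) = 7/324, so the radius of convergence is 7/324.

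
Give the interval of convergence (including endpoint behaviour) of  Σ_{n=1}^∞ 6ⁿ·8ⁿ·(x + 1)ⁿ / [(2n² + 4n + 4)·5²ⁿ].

[-73/48, -23/48]

The ratio of consecutive coefficients is [(2n² + 4n + 4)/(2(n+1)² + 4(n+1) + 4)] · 6·8/25 → 48/25.
Thus R = 1/(48/25) = 25/48.
Endpoint x = -23/48: the series is dominated by a constant times Σ 1/n², which converges (p = 2 > 1).
Check x = -73/48: the series is dominated by a constant times Σ 1/n², which converges (p = 2 > 1).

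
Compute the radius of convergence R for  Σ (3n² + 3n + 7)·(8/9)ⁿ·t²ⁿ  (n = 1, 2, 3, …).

R = 3√2/4

The ratio of consecutive coefficients is [(3(n+1)² + 3(n+1) + 7)/(3n² + 3n + 7)] · 8/9 → 8/9.
Since the exponent of t increases by 2 each term, convergence requires |t|² < 9/8, hence R = 3√2/4.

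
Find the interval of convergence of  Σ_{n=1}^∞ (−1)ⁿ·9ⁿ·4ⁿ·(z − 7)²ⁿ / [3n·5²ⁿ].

[37/6, 47/6]

Apply the ratio test: |a_{n+1}| / |a_n| = [3n/3(n+1)] · 9·4/25, which tends to 36/25 as n → ∞.
Successive powers of (z − 7) differ by 2, so the series converges when |z − 7|² · 36/25 < 1, i.e. |z − 7| < √(25/36) = 5/6. So R = 5/6.
Check z = 47/6: convergence follows from the alternating series test (terms decrease monotonically to 0).
Endpoint z = 37/6: convergence follows from the alternating series test (terms decrease monotonically to 0).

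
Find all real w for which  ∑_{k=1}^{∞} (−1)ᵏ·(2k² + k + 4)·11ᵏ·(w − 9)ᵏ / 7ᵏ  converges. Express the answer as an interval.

Apply the ratio test: |a_{k+1}| / |a_k| = [(2(k+1)² + (k+1) + 4)/(2k² + k + 4)] · 11/7, which tends to 11/7 as k → ∞.
Convergence for |w − 9| · 11/7 < 1, i.e. |w − 9| < 7/11. So R = 7/11.
When w = 106/11, the terms do not tend to 0, so the series diverges.
When w = 92/11, the terms have absolute value of order k², which does not tend to 0, so the series diverges by the divergence test.

(92/11, 106/11)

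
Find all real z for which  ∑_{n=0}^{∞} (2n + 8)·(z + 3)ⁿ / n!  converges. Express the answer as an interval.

The ratio of consecutive coefficients is (2(n+1) + 8)/(2n + 8) · 1/(n+1) → 0.
The ratio tends to 0 regardless of z, hence R = ∞.

(−∞, ∞)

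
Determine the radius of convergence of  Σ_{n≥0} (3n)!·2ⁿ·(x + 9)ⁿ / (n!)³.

Ratio test: |a_{n+1}/a_n| = (3n+1)·(3n+2)·(3n+3)/(n+1)³ · 2 → 54 as n → ∞.
Hence the series converges for |x + 9| < 1/(54) = 1/54, so the radius of convergence is 1/54.

R = 1/54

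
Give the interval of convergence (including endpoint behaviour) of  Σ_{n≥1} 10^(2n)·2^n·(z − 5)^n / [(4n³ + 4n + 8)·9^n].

Ratio test: |a_{n+1}/a_n| = [(4n³ + 4n + 8)/(4(n+1)³ + 4(n+1) + 8)] · 100·2/9 → 200/9 as n → ∞.
Thus R = 1/(200/9) = 9/200.
Check z = 1009/200: absolute convergence follows by limit comparison with Σ 1/n³.
Endpoint z = 991/200: the terms are on the order of 1/n³, so the series converges absolutely by comparison with the p-series (p = 3 > 1).

[991/200, 1009/200]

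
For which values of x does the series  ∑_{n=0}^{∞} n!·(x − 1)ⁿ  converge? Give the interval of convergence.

{1}

Apply the ratio test: |a_{n+1}| / |a_n| = (n+1), which tends to ∞ as n → ∞.
The ratio grows without bound, so the series diverges whenever (x − 1) ≠ 0; it converges only at x = 1. R = 0.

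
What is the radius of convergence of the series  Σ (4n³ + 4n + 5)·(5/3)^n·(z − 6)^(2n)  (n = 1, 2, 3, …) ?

R = √15/5

By the ratio test, |a_{n+1}/a_n| = [(4(n+1)³ + 4(n+1) + 5)/(4n³ + 4n + 5)] · 5/3 → 5/3.
Writing y = (z − 6)², the series in y has radius 3/5, so |z − 6| < √(3/5) and R = √15/5.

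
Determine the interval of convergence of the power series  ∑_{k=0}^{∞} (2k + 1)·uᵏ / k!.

By the ratio test, |a_{k+1}/a_k| = (2(k+1) + 1)/(2k + 1) · 1/(k+1) → 0.
Since the limit is 0 < 1 for every u, the series converges on all of ℝ and R = ∞.

(−∞, ∞)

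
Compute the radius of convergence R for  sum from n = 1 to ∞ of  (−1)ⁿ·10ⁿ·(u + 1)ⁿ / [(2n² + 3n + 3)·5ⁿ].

Ratio test: |a_{n+1}/a_n| = [(2n² + 3n + 3)/(2(n+1)² + 3(n+1) + 3)] · 10/5 → 2 as n → ∞.
Thus R = 1/(2) = 1/2.

R = 1/2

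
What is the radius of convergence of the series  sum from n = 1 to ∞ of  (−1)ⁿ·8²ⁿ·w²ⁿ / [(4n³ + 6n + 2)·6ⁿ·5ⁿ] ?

R = √30/8

By the ratio test, |a_{n+1}/a_n| = [(4n³ + 6n + 2)/(4(n+1)³ + 6(n+1) + 2)] · 64/(6·5) → 32/15.
Successive powers of w differ by 2, so the series converges when |w|² · 32/15 < 1, i.e. |w| < √(15/32). So R = √30/8.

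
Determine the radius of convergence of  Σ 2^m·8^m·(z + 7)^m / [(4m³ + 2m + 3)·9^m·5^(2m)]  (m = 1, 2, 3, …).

Apply the ratio test: |a_{m+1}| / |a_m| = [(4m³ + 2m + 3)/(4(m+1)³ + 2(m+1) + 3)] · 2·8/(9·25), which tends to 16/225 as m → ∞.
The series converges when 16/225 · |z + 7| < 1, giving R = 225/16.

R = 225/16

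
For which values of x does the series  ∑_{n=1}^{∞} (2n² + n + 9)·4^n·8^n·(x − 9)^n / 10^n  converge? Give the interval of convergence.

Apply the ratio test: |a_{n+1}| / |a_n| = [(2(n+1)² + (n+1) + 9)/(2n² + n + 9)] · 4·8/10, which tends to 16/5 as n → ∞.
Convergence for |x − 9| · 16/5 < 1, i.e. |x − 9| < 5/16. So R = 5/16.
At x = 149/16: the n-th term does not approach 0; divergence by the term test.
Endpoint x = 139/16: the terms do not tend to 0, so the series diverges.

(139/16, 149/16)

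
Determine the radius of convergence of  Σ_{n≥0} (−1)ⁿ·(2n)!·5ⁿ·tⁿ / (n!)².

The ratio of consecutive coefficients is (2n+1)·(2n+2)/(n+1)² · 5 → 20.
Hence the series converges for |t| < 1/(20) = 1/20, so the radius of convergence is 1/20.

R = 1/20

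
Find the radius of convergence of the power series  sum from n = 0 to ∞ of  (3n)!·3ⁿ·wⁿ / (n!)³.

R = 1/81

The ratio of consecutive coefficients is (3n+1)·(3n+2)·(3n+3)/(n+1)³ · 3 → 81.
Thus R = 1/(81) = 1/81.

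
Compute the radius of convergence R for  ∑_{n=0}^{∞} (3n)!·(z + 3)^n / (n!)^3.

By the ratio test, |a_{n+1}/a_n| = (3n+1)·(3n+2)·(3n+3)/(n+1)³ → 27.
Thus R = 1/(27) = 1/27.

R = 1/27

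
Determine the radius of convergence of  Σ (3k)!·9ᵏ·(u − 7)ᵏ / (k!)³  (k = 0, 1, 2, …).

Ratio test: |a_{k+1}/a_k| = (3k+1)·(3k+2)·(3k+3)/(k+1)³ · 9 → 243 as k → ∞.
The series converges when 243 · |u − 7| < 1, giving R = 1/243.

R = 1/243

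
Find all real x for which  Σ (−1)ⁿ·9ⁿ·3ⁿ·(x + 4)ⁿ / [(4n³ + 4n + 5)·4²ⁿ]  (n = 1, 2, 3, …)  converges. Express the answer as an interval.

Apply the ratio test: |a_{n+1}| / |a_n| = [(4n³ + 4n + 5)/(4(n+1)³ + 4(n+1) + 5)] · 9·3/16, which tends to 27/16 as n → ∞.
Convergence for |x + 4| · 27/16 < 1, i.e. |x + 4| < 16/27. So R = 16/27.
At x = -92/27: the series is dominated by a constant times Σ 1/n³, which converges (p = 3 > 1).
Check x = -124/27: the series is dominated by a constant times Σ 1/n³, which converges (p = 3 > 1).

[-124/27, -92/27]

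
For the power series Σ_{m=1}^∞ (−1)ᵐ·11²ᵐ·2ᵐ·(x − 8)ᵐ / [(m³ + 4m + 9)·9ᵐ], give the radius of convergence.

R = 9/242

Apply the ratio test: |a_{m+1}| / |a_m| = [(m³ + 4m + 9)/((m+1)³ + 4(m+1) + 9)] · 121·2/9, which tends to 242/9 as m → ∞.
Hence the series converges for |x − 8| < 1/(242/9) = 9/242, so the radius of convergence is 9/242.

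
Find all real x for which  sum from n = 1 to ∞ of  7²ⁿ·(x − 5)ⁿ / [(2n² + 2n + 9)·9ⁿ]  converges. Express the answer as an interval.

[236/49, 254/49]

Ratio test: |a_{n+1}/a_n| = [(2n² + 2n + 9)/(2(n+1)² + 2(n+1) + 9)] · 49/9 → 49/9 as n → ∞.
Hence the series converges for |x − 5| < 1/(49/9) = 9/49, so the radius of convergence is 9/49.
When x = 254/49, the series is dominated by a constant times Σ 1/n², which converges (p = 2 > 1).
Check x = 236/49: absolute convergence follows by limit comparison with Σ 1/n².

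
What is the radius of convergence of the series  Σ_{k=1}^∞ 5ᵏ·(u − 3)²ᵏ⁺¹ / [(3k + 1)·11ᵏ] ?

R = √55/5

Ratio test: |a_{k+1}/a_k| = [(3k + 1)/(3(k+1) + 1)] · 5/11 → 5/11 as k → ∞.
Writing y = (u − 3)², the series in y has radius 11/5, so |u − 3| < √(11/5) and R = √55/5.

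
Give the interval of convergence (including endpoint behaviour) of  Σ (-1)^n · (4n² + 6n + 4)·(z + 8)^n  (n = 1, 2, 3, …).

Ratio test: |a_{n+1}/a_n| = (4(n+1)² + 6(n+1) + 4)/(4n² + 6n + 4) → 1 as n → ∞.
Convergence for |z + 8| < 1, so R = 1.
Check z = -7: the terms have absolute value of order n², which does not tend to 0, so the series diverges by the divergence test.
At z = -9: the terms do not tend to 0, so the series diverges.

(-9, -7)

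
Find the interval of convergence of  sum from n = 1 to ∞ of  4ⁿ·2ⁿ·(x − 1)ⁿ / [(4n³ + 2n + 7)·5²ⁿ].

[-17/8, 33/8]

The ratio of consecutive coefficients is [(4n³ + 2n + 7)/(4(n+1)³ + 2(n+1) + 7)] · 4·2/25 → 8/25.
Hence the series converges for |x − 1| < 1/(8/25) = 25/8, so the radius of convergence is 25/8.
When x = 33/8, the terms are on the order of 1/n³, so the series converges absolutely by comparison with the p-series (p = 3 > 1).
Check x = -17/8: the series is dominated by a constant times Σ 1/n³, which converges (p = 3 > 1).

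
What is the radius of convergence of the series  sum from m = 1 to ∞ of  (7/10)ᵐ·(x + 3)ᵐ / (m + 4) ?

Ratio test: |a_{m+1}/a_m| = [(m + 4)/((m+1) + 4)] · 7/10 → 7/10 as m → ∞.
Hence the series converges for |x + 3| < 1/(7/10) = 10/7, so the radius of convergence is 10/7.

R = 10/7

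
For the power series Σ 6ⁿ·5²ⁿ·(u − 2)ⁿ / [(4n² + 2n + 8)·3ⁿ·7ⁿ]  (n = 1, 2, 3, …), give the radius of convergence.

The ratio of consecutive coefficients is [(4n² + 2n + 8)/(4(n+1)² + 2(n+1) + 8)] · 6·25/(3·7) → 50/7.
Thus R = 1/(50/7) = 7/50.

R = 7/50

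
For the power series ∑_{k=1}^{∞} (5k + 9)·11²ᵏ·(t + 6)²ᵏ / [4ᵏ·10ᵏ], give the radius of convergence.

R = 2√10/11

Ratio test: |a_{k+1}/a_k| = [(5(k+1) + 9)/(5k + 9)] · 121/(4·10) → 121/40 as k → ∞.
Since the exponent of (t + 6) increases by 2 each term, convergence requires |t + 6|² < 40/121, hence R = 2√10/11.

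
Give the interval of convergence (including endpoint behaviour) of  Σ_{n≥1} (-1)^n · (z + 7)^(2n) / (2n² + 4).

The ratio of consecutive coefficients is (2n² + 4)/(2(n+1)² + 4) → 1.
Writing y = (z + 7)², the series in y has radius 1, so |z + 7| < √(1) = 1 and R = 1.
Check z = -6: the series is dominated by a constant times Σ 1/n², which converges (p = 2 > 1).
Endpoint z = -8: the series is dominated by a constant times Σ 1/n², which converges (p = 2 > 1).

[-8, -6]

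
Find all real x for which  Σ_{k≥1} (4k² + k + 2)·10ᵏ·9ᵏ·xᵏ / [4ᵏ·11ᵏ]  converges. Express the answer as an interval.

(-22/45, 22/45)

Apply the ratio test: |a_{k+1}| / |a_k| = [(4(k+1)² + (k+1) + 2)/(4k² + k + 2)] · 10·9/(4·11), which tends to 45/22 as k → ∞.
Convergence for |x| · 45/22 < 1, i.e. |x| < 22/45. So R = 22/45.
At x = 22/45: the terms have absolute value of order k², which does not tend to 0, so the series diverges by the divergence test.
Endpoint x = -22/45: the terms do not tend to 0, so the series diverges.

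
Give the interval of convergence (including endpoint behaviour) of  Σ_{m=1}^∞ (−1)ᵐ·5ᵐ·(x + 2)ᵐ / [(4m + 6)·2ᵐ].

By the ratio test, |a_{m+1}/a_m| = [(4m + 6)/(4(m+1) + 6)] · 5/2 → 5/2.
Hence the series converges for |x + 2| < 1/(5/2) = 2/5, so the radius of convergence is 2/5.
When x = -8/5, the terms alternate in sign and decrease monotonically to 0 in absolute value (size ~ c/m), so the alternating series test gives convergence.
Endpoint x = -12/5: the terms are asymptotic to a nonzero constant times 1/m, so the series diverges by limit comparison with Σ 1/m.

(-12/5, -8/5]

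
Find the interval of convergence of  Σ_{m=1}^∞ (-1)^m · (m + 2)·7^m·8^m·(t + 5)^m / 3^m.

(-283/56, -277/56)

Apply the ratio test: |a_{m+1}| / |a_m| = [((m+1) + 2)/(m + 2)] · 7·8/3, which tends to 56/3 as m → ∞.
Hence the series converges for |t + 5| < 1/(56/3) = 3/56, so the radius of convergence is 3/56.
When t = -277/56, the m-th term does not approach 0; divergence by the term test.
At t = -283/56: the terms do not tend to 0, so the series diverges.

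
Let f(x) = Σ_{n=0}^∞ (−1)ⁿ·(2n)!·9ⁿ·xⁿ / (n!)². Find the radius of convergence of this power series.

Apply the ratio test: |a_{n+1}| / |a_n| = (2n+1)·(2n+2)/(n+1)² · 9, which tends to 36 as n → ∞.
The series converges when 36 · |x| < 1, giving R = 1/36.

R = 1/36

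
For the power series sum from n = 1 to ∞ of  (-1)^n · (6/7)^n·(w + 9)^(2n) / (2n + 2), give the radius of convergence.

R = √42/6

The ratio of consecutive coefficients is [(2n + 2)/(2(n+1) + 2)] · 6/7 → 6/7.
Writing y = (w + 9)², the series in y has radius 7/6, so |w + 9| < √(7/6) and R = √42/6.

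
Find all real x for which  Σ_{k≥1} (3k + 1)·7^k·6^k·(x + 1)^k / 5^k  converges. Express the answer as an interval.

(-47/42, -37/42)

The ratio of consecutive coefficients is [(3(k+1) + 1)/(3k + 1)] · 7·6/5 → 42/5.
Thus R = 1/(42/5) = 5/42.
When x = -37/42, the terms have absolute value of order k, which does not tend to 0, so the series diverges by the divergence test.
Endpoint x = -47/42: the k-th term does not approach 0; divergence by the term test.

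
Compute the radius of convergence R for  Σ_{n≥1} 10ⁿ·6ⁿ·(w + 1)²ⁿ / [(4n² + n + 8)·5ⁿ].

R = √3/6

Ratio test: |a_{n+1}/a_n| = [(4n² + n + 8)/(4(n+1)² + (n+1) + 8)] · 10·6/5 → 12 as n → ∞.
Writing y = (w + 1)², the series in y has radius 1/12, so |w + 1| < √(1/12) and R = √3/6.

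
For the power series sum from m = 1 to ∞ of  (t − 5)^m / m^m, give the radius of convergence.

R = ∞

By the Cauchy root test, |a_m|^(1/m) = 1/m → 0.
The limit is 0 for every t, so R = ∞.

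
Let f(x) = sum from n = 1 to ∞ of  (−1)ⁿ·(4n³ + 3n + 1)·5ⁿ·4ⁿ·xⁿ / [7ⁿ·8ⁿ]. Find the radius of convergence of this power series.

R = 14/5

Ratio test: |a_{n+1}/a_n| = [(4(n+1)³ + 3(n+1) + 1)/(4n³ + 3n + 1)] · 5·4/(7·8) → 5/14 as n → ∞.
The series converges when 5/14 · |x| < 1, giving R = 14/5.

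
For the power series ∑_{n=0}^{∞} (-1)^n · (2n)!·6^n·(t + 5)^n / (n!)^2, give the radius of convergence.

By the ratio test, |a_{n+1}/a_n| = (2n+1)·(2n+2)/(n+1)² · 6 → 24.
Convergence for |t + 5| · 24 < 1, i.e. |t + 5| < 1/24. So R = 1/24.

R = 1/24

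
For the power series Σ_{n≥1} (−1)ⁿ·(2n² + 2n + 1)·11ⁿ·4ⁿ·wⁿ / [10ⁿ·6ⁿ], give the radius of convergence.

R = 15/11

The ratio of consecutive coefficients is [(2(n+1)² + 2(n+1) + 1)/(2n² + 2n + 1)] · 11·4/(10·6) → 11/15.
Convergence for |w| · 11/15 < 1, i.e. |w| < 15/11. So R = 15/11.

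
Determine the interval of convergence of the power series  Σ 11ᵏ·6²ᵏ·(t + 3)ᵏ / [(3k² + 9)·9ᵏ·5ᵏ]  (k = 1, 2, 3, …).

[-137/44, -127/44]

The ratio of consecutive coefficients is [(3k² + 9)/(3(k+1)² + 9)] · 11·36/(9·5) → 44/5.
Hence the series converges for |t + 3| < 1/(44/5) = 5/44, so the radius of convergence is 5/44.
When t = -127/44, the series is dominated by a constant times Σ 1/k², which converges (p = 2 > 1).
Endpoint t = -137/44: the terms are on the order of 1/k², so the series converges absolutely by comparison with the p-series (p = 2 > 1).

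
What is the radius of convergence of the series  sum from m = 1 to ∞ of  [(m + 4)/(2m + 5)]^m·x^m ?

R = 2

By the Cauchy root test, |a_m|^(1/m) = (m + 4)/(2m + 5) → 1/2.
The series converges when 1/2 · |x| < 1, giving R = 2.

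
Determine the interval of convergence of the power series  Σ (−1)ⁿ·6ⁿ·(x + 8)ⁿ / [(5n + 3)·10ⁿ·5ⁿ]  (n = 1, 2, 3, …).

The ratio of consecutive coefficients is [(5n + 3)/(5(n+1) + 3)] · 6/(10·5) → 3/25.
Convergence for |x + 8| · 3/25 < 1, i.e. |x + 8| < 25/3. So R = 25/3.
Endpoint x = 1/3: an alternating series whose terms decrease to 0 in absolute value, so it converges by the Leibniz criterion.
Check x = -49/3: the terms are asymptotic to a nonzero constant times 1/n, so the series diverges by limit comparison with Σ 1/n.

(-49/3, 1/3]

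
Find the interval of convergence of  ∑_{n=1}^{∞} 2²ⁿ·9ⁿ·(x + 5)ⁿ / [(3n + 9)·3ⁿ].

Apply the ratio test: |a_{n+1}| / |a_n| = [(3n + 9)/(3(n+1) + 9)] · 4·9/3, which tends to 12 as n → ∞.
Thus R = 1/(12) = 1/12.
Endpoint x = -59/12: comparison with the harmonic series Σ 1/n shows the series diverges.
When x = -61/12, an alternating series whose terms decrease to 0 in absolute value, so it converges by the Leibniz criterion.

[-61/12, -59/12)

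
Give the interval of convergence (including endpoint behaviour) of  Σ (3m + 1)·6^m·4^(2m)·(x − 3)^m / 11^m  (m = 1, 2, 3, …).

(277/96, 299/96)

By the ratio test, |a_{m+1}/a_m| = [(3(m+1) + 1)/(3m + 1)] · 6·16/11 → 96/11.
The series converges when 96/11 · |x − 3| < 1, giving R = 11/96.
When x = 299/96, the m-th term does not approach 0; divergence by the term test.
Endpoint x = 277/96: the m-th term does not approach 0; divergence by the term test.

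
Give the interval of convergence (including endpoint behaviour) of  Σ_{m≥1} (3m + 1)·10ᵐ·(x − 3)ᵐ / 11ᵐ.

(19/10, 41/10)

Ratio test: |a_{m+1}/a_m| = [(3(m+1) + 1)/(3m + 1)] · 10/11 → 10/11 as m → ∞.
The series converges when 10/11 · |x − 3| < 1, giving R = 11/10.
When x = 41/10, the terms do not tend to 0, so the series diverges.
When x = 19/10, the terms have absolute value of order m, which does not tend to 0, so the series diverges by the divergence test.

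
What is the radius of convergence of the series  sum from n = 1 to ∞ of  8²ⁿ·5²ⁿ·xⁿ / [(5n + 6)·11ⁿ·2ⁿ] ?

R = 11/800

By the ratio test, |a_{n+1}/a_n| = [(5n + 6)/(5(n+1) + 6)] · 64·25/(11·2) → 800/11.
Convergence for |x| · 800/11 < 1, i.e. |x| < 11/800. So R = 11/800.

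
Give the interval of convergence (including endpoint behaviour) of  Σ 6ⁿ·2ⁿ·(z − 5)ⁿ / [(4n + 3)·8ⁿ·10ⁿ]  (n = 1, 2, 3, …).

Ratio test: |a_{n+1}/a_n| = [(4n + 3)/(4(n+1) + 3)] · 6·2/(8·10) → 3/20 as n → ∞.
Convergence for |z − 5| · 3/20 < 1, i.e. |z − 5| < 20/3. So R = 20/3.
Endpoint z = 35/3: the terms behave like c/n; limit comparison with the harmonic series gives divergence.
Check z = -5/3: the terms alternate in sign and decrease monotonically to 0 in absolute value (size ~ c/n), so the alternating series test gives convergence.

[-5/3, 35/3)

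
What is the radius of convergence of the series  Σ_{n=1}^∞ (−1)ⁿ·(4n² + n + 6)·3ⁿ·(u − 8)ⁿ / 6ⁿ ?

R = 2

By the ratio test, |a_{n+1}/a_n| = [(4(n+1)² + (n+1) + 6)/(4n² + n + 6)] · 3/6 → 1/2.
The series converges when 1/2 · |u − 8| < 1, giving R = 2.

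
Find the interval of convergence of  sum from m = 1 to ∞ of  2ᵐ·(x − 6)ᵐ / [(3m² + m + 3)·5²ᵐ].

[-13/2, 37/2]

Apply the ratio test: |a_{m+1}| / |a_m| = [(3m² + m + 3)/(3(m+1)² + (m+1) + 3)] · 2/25, which tends to 2/25 as m → ∞.
Hence the series converges for |x − 6| < 1/(2/25) = 25/2, so the radius of convergence is 25/2.
Endpoint x = 37/2: the series is dominated by a constant times Σ 1/m², which converges (p = 2 > 1).
At x = -13/2: absolute convergence follows by limit comparison with Σ 1/m².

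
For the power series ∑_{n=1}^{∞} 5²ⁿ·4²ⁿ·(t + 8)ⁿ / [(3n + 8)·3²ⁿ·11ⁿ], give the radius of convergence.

R = 99/400

Ratio test: |a_{n+1}/a_n| = [(3n + 8)/(3(n+1) + 8)] · 25·16/(9·11) → 400/99 as n → ∞.
Convergence for |t + 8| · 400/99 < 1, i.e. |t + 8| < 99/400. So R = 99/400.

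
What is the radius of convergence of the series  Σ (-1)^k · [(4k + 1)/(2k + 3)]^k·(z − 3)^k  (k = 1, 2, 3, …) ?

Applying the root test, |a_k|^(1/k) = (4k + 1)/(2k + 3) → 2.
The series converges when 2 · |z − 3| < 1, giving R = 1/2.

R = 1/2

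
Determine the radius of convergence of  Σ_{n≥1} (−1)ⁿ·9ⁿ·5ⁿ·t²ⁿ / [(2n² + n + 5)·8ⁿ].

R = 2√10/15

Ratio test: |a_{n+1}/a_n| = [(2n² + n + 5)/(2(n+1)² + (n+1) + 5)] · 9·5/8 → 45/8 as n → ∞.
Since the exponent of t increases by 2 each term, convergence requires |t|² < 8/45, hence R = 2√10/15.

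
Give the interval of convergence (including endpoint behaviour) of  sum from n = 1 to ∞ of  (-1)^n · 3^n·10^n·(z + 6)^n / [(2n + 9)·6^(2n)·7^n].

(-72/5, 12/5]

Ratio test: |a_{n+1}/a_n| = [(2n + 9)/(2(n+1) + 9)] · 3·10/(36·7) → 5/42 as n → ∞.
Hence the series converges for |z + 6| < 1/(5/42) = 42/5, so the radius of convergence is 42/5.
Check z = 12/5: an alternating series whose terms decrease to 0 in absolute value, so it converges by the Leibniz criterion.
Check z = -72/5: comparison with the harmonic series Σ 1/n shows the series diverges.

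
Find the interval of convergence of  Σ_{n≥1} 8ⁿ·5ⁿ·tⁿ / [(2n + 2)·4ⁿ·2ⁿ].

[-1/5, 1/5)

Ratio test: |a_{n+1}/a_n| = [(2n + 2)/(2(n+1) + 2)] · 8·5/(4·2) → 5 as n → ∞.
Convergence for |t| · 5 < 1, i.e. |t| < 1/5. So R = 1/5.
Endpoint t = 1/5: the terms are asymptotic to a nonzero constant times 1/n, so the series diverges by limit comparison with Σ 1/n.
Endpoint t = -1/5: the terms alternate in sign and decrease monotonically to 0 in absolute value (size ~ c/n), so the alternating series test gives convergence.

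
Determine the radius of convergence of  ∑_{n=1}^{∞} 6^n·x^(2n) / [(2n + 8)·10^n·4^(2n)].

By the ratio test, |a_{n+1}/a_n| = [(2n + 8)/(2(n+1) + 8)] · 6/(10·16) → 3/80.
Writing y = x², the series in y has radius 80/3, so |x| < √(80/3) and R = 4√15/3.

R = 4√15/3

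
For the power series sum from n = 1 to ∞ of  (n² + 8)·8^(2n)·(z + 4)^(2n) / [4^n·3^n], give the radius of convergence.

R = √3/4

Apply the ratio test: |a_{n+1}| / |a_n| = [((n+1)² + 8)/(n² + 8)] · 64/(4·3), which tends to 16/3 as n → ∞.
Successive powers of (z + 4) differ by 2, so the series converges when |z + 4|² · 16/3 < 1, i.e. |z + 4| < √(3/16). So R = √3/4.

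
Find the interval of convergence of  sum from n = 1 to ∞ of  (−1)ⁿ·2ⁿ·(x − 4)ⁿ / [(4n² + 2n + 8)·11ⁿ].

[-3/2, 19/2]

Ratio test: |a_{n+1}/a_n| = [(4n² + 2n + 8)/(4(n+1)² + 2(n+1) + 8)] · 2/11 → 2/11 as n → ∞.
The series converges when 2/11 · |x − 4| < 1, giving R = 11/2.
When x = 19/2, the series is dominated by a constant times Σ 1/n², which converges (p = 2 > 1).
Endpoint x = -3/2: absolute convergence follows by limit comparison with Σ 1/n².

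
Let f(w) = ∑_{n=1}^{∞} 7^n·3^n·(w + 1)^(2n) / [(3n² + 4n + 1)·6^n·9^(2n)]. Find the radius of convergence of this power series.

By the ratio test, |a_{n+1}/a_n| = [(3n² + 4n + 1)/(3(n+1)² + 4(n+1) + 1)] · 7·3/(6·81) → 7/162.
Successive powers of (w + 1) differ by 2, so the series converges when |w + 1|² · 7/162 < 1, i.e. |w + 1| < √(162/7). So R = 9√14/7.

R = 9√14/7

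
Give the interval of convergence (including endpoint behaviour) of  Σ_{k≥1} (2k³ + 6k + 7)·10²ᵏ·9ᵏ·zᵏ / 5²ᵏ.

(-1/36, 1/36)

The ratio of consecutive coefficients is [(2(k+1)³ + 6(k+1) + 7)/(2k³ + 6k + 7)] · 100·9/25 → 36.
Convergence for |z| · 36 < 1, i.e. |z| < 1/36. So R = 1/36.
Endpoint z = 1/36: the terms do not tend to 0, so the series diverges.
When z = -1/36, the k-th term does not approach 0; divergence by the term test.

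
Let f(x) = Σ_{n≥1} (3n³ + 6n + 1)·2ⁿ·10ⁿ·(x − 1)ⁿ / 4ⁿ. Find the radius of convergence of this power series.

Ratio test: |a_{n+1}/a_n| = [(3(n+1)³ + 6(n+1) + 1)/(3n³ + 6n + 1)] · 2·10/4 → 5 as n → ∞.
The series converges when 5 · |x − 1| < 1, giving R = 1/5.

R = 1/5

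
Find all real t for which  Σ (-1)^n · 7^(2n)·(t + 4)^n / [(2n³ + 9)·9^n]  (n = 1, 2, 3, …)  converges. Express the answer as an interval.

The ratio of consecutive coefficients is [(2n³ + 9)/(2(n+1)³ + 9)] · 49/9 → 49/9.
Thus R = 1/(49/9) = 9/49.
At t = -187/49: the series is dominated by a constant times Σ 1/n³, which converges (p = 3 > 1).
Check t = -205/49: the series is dominated by a constant times Σ 1/n³, which converges (p = 3 > 1).

[-205/49, -187/49]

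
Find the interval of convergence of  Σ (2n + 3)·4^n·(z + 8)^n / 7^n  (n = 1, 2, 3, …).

(-39/4, -25/4)

Apply the ratio test: |a_{n+1}| / |a_n| = [(2(n+1) + 3)/(2n + 3)] · 4/7, which tends to 4/7 as n → ∞.
Thus R = 1/(4/7) = 7/4.
Check z = -25/4: the terms have absolute value of order n, which does not tend to 0, so the series diverges by the divergence test.
At z = -39/4: the terms have absolute value of order n, which does not tend to 0, so the series diverges by the divergence test.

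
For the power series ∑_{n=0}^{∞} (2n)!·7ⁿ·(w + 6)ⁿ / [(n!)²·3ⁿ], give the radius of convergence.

R = 3/28

Ratio test: |a_{n+1}/a_n| = (2n+1)·(2n+2)/(n+1)² · 7/3 → 28/3 as n → ∞.
The series converges when 28/3 · |w + 6| < 1, giving R = 3/28.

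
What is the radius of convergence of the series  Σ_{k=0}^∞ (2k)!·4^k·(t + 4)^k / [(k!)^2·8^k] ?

R = 1/2

By the ratio test, |a_{k+1}/a_k| = (2k+1)·(2k+2)/(k+1)² · 4/8 → 2.
Hence the series converges for |t + 4| < 1/(2) = 1/2, so the radius of convergence is 1/2.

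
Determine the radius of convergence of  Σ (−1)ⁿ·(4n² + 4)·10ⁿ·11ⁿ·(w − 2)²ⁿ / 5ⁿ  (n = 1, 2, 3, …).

Ratio test: |a_{n+1}/a_n| = [(4(n+1)² + 4)/(4n² + 4)] · 10·11/5 → 22 as n → ∞.
Successive powers of (w − 2) differ by 2, so the series converges when |w − 2|² · 22 < 1, i.e. |w − 2| < √(1/22). So R = √22/22.

R = √22/22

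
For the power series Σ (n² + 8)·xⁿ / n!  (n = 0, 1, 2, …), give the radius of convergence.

Ratio test: |a_{n+1}/a_n| = ((n+1)² + 8)/(n² + 8) · 1/(n+1) → 0 as n → ∞.
Since the limit is 0 < 1 for every x, the series converges on all of ℝ and R = ∞.

R = ∞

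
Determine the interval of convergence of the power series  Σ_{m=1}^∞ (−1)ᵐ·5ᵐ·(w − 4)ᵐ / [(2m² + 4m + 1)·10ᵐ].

[2, 6]

By the ratio test, |a_{m+1}/a_m| = [(2m² + 4m + 1)/(2(m+1)² + 4(m+1) + 1)] · 5/10 → 1/2.
Convergence for |w − 4| · 1/2 < 1, i.e. |w − 4| < 2. So R = 2.
When w = 6, absolute convergence follows by limit comparison with Σ 1/m².
At w = 2: the terms are on the order of 1/m², so the series converges absolutely by comparison with the p-series (p = 2 > 1).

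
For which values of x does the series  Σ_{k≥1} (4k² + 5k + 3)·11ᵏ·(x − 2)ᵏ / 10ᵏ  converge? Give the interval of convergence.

Apply the ratio test: |a_{k+1}| / |a_k| = [(4(k+1)² + 5(k+1) + 3)/(4k² + 5k + 3)] · 11/10, which tends to 11/10 as k → ∞.
Convergence for |x − 2| · 11/10 < 1, i.e. |x − 2| < 10/11. So R = 10/11.
Check x = 32/11: the k-th term does not approach 0; divergence by the term test.
At x = 12/11: the terms do not tend to 0, so the series diverges.

(12/11, 32/11)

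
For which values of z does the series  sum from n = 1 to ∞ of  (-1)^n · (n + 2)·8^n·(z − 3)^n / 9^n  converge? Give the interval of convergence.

The ratio of consecutive coefficients is [((n+1) + 2)/(n + 2)] · 8/9 → 8/9.
Convergence for |z − 3| · 8/9 < 1, i.e. |z − 3| < 9/8. So R = 9/8.
When z = 33/8, the terms do not tend to 0, so the series diverges.
When z = 15/8, the n-th term does not approach 0; divergence by the term test.

(15/8, 33/8)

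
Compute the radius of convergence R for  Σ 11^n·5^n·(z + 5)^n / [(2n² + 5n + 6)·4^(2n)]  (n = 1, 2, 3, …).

R = 16/55

Ratio test: |a_{n+1}/a_n| = [(2n² + 5n + 6)/(2(n+1)² + 5(n+1) + 6)] · 11·5/16 → 55/16 as n → ∞.
Hence the series converges for |z + 5| < 1/(55/16) = 16/55, so the radius of convergence is 16/55.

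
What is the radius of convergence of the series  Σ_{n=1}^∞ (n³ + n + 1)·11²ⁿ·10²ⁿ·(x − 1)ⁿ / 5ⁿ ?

The ratio of consecutive coefficients is [((n+1)³ + (n+1) + 1)/(n³ + n + 1)] · 121·100/5 → 2420.
Thus R = 1/(2420) = 1/2420.

R = 1/2420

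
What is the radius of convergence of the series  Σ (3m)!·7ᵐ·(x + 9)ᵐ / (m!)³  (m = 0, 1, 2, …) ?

By the ratio test, |a_{m+1}/a_m| = (3m+1)·(3m+2)·(3m+3)/(m+1)³ · 7 → 189.
The series converges when 189 · |x + 9| < 1, giving R = 1/189.

R = 1/189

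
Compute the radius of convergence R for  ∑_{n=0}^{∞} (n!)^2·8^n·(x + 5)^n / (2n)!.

R = 1/2

Ratio test: |a_{n+1}/a_n| = (n+1)²/[(2n+1)·(2n+2)] · 8 → 2 as n → ∞.
The series converges when 2 · |x + 5| < 1, giving R = 1/2.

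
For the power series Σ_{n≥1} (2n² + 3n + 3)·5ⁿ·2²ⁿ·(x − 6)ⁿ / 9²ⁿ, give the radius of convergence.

Apply the ratio test: |a_{n+1}| / |a_n| = [(2(n+1)² + 3(n+1) + 3)/(2n² + 3n + 3)] · 5·4/81, which tends to 20/81 as n → ∞.
Hence the series converges for |x − 6| < 1/(20/81) = 81/20, so the radius of convergence is 81/20.

R = 81/20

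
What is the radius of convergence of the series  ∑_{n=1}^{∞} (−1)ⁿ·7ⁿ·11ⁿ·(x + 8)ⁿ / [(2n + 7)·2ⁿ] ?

The ratio of consecutive coefficients is [(2n + 7)/(2(n+1) + 7)] · 7·11/2 → 77/2.
Hence the series converges for |x + 8| < 1/(77/2) = 2/77, so the radius of convergence is 2/77.

R = 2/77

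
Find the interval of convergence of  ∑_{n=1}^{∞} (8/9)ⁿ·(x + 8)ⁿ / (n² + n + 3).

By the ratio test, |a_{n+1}/a_n| = [(n² + n + 3)/((n+1)² + (n+1) + 3)] · 8/9 → 8/9.
The series converges when 8/9 · |x + 8| < 1, giving R = 9/8.
At x = -55/8: absolute convergence follows by limit comparison with Σ 1/n².
At x = -73/8: the series is dominated by a constant times Σ 1/n², which converges (p = 2 > 1).

[-73/8, -55/8]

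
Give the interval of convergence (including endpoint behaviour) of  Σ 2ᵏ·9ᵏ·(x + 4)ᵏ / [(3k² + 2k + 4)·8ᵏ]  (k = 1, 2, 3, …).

Apply the ratio test: |a_{k+1}| / |a_k| = [(3k² + 2k + 4)/(3(k+1)² + 2(k+1) + 4)] · 2·9/8, which tends to 9/4 as k → ∞.
Convergence for |x + 4| · 9/4 < 1, i.e. |x + 4| < 4/9. So R = 4/9.
Check x = -32/9: absolute convergence follows by limit comparison with Σ 1/k².
At x = -40/9: the terms are on the order of 1/k², so the series converges absolutely by comparison with the p-series (p = 2 > 1).

[-40/9, -32/9]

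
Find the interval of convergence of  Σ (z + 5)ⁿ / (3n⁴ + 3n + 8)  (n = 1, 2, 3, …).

[-6, -4]

Ratio test: |a_{n+1}/a_n| = (3n⁴ + 3n + 8)/(3(n+1)⁴ + 3(n+1) + 8) → 1 as n → ∞.
Convergence for |z + 5| < 1, so R = 1.
Check z = -4: the terms are on the order of 1/n⁴, so the series converges absolutely by comparison with the p-series (p = 4 > 1).
At z = -6: absolute convergence follows by limit comparison with Σ 1/n⁴.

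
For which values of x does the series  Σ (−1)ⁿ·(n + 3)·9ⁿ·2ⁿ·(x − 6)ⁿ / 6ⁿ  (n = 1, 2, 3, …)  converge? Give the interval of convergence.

The ratio of consecutive coefficients is [((n+1) + 3)/(n + 3)] · 9·2/6 → 3.
The series converges when 3 · |x − 6| < 1, giving R = 1/3.
At x = 19/3: the n-th term does not approach 0; divergence by the term test.
When x = 17/3, the terms have absolute value of order n, which does not tend to 0, so the series diverges by the divergence test.

(17/3, 19/3)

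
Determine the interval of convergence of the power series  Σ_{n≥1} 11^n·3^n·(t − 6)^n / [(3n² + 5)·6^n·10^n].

[46/11, 86/11]

By the ratio test, |a_{n+1}/a_n| = [(3n² + 5)/(3(n+1)² + 5)] · 11·3/(6·10) → 11/20.
Convergence for |t − 6| · 11/20 < 1, i.e. |t − 6| < 20/11. So R = 20/11.
Check t = 86/11: the series is dominated by a constant times Σ 1/n², which converges (p = 2 > 1).
Check t = 46/11: the series is dominated by a constant times Σ 1/n², which converges (p = 2 > 1).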